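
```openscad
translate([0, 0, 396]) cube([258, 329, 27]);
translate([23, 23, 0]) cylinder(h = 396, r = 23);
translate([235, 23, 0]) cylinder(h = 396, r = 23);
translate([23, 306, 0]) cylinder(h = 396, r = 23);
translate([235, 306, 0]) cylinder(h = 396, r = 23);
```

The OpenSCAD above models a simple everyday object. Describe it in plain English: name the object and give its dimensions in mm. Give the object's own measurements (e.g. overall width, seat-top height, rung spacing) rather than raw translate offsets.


A four-legged stool. The seat is a 258×329×27 mm slab whose top surface is at z = 423 mm; four round legs, each 46 mm in diameter, run from the floor (z = 0) to the underside of the seat, each leg's axis is inset half a diameter from the nearest pair of seat edges (so the leg's bounding box is flush with the corner).


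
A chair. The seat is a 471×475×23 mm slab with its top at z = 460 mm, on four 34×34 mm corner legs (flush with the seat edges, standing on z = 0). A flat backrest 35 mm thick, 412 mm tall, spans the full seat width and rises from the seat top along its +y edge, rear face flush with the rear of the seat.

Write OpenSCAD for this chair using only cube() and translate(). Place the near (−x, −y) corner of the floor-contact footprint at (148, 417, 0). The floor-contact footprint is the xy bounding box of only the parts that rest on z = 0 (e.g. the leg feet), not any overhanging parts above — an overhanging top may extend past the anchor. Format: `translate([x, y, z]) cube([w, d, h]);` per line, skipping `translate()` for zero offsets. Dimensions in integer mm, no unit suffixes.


translate([148, 417, 437]) cube([471, 475, 23]);
translate([148, 417, 0]) cube([34, 34, 437]);
translate([585, 417, 0]) cube([34, 34, 437]);
translate([148, 858, 0]) cube([34, 34, 437]);
translate([585, 858, 0]) cube([34, 34, 437]);
translate([148, 857, 460]) cube([471, 35, 412]);


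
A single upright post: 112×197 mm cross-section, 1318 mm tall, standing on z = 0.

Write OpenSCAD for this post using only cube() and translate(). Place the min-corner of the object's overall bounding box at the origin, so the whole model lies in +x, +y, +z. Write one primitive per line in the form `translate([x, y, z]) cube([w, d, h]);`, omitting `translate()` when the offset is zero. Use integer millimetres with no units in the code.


cube([112, 197, 1318]);


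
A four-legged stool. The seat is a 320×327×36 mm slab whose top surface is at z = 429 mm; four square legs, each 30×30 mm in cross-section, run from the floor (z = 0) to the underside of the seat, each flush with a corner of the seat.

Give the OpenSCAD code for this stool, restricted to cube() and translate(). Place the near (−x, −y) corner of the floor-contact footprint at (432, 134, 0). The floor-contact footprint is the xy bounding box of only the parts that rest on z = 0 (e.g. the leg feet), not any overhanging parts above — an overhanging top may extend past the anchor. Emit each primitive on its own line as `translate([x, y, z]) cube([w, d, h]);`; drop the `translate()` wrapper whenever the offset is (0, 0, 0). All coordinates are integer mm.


translate([432, 134, 393]) cube([320, 327, 36]);
translate([432, 134, 0]) cube([30, 30, 393]);
translate([722, 134, 0]) cube([30, 30, 393]);
translate([432, 431, 0]) cube([30, 30, 393]);
translate([722, 431, 0]) cube([30, 30, 393]);


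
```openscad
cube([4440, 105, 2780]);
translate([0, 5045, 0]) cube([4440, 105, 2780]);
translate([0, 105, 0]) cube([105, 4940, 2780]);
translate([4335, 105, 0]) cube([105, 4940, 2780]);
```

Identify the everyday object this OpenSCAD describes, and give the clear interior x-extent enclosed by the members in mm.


A house (or room) frame. The interior width is 4230 mm.

Four 2780 mm walls enclosing a rectangle with no floor or roof — a room or house frame. Outside width is 4440 mm and wall thickness is 105 mm, so the interior width is 4440 − 2 × 105 = 4230 mm.


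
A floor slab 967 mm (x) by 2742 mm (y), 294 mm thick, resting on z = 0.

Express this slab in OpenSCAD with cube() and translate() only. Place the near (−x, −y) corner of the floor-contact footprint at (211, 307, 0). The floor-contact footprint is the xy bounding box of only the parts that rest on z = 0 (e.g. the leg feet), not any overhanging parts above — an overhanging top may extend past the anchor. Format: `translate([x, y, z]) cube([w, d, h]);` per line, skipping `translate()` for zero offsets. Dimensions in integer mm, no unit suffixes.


translate([211, 307, 0]) cube([967, 2742, 294]);


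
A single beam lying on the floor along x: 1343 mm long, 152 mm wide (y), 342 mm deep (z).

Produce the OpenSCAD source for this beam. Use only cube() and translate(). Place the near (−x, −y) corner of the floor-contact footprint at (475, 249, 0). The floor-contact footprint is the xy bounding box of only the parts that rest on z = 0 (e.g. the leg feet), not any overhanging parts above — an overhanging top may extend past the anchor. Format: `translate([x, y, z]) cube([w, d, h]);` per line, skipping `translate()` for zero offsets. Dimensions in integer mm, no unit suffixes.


translate([475, 249, 0]) cube([1343, 152, 342]);


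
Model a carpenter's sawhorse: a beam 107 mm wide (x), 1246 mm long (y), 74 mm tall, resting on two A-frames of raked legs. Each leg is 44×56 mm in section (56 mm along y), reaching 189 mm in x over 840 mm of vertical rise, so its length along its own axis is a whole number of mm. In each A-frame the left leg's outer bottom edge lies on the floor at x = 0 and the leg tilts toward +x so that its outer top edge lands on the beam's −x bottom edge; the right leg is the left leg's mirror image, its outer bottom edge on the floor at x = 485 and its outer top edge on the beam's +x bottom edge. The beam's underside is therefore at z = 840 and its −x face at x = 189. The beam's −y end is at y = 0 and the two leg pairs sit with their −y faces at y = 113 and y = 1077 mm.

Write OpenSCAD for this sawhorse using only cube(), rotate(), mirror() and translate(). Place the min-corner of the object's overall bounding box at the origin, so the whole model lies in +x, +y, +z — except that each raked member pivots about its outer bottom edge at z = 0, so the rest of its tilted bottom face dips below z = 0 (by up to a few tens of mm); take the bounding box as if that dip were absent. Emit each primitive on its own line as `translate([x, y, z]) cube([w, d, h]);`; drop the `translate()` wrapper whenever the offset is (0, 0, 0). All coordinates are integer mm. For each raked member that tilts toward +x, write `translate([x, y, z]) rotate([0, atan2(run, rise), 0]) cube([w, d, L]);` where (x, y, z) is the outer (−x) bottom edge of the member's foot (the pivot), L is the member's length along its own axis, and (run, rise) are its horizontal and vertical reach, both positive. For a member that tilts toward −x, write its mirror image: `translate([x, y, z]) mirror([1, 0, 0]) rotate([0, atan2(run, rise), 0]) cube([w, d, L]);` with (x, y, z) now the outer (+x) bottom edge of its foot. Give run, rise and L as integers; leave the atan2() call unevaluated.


// leg length = √(189² + 840²) = 861
// right-leg outer foot x = 2·189 + 107 = 485
// beam min-corner = (189, 0, 840)
translate([189, 0, 840]) cube([107, 1246, 74]);
translate([0, 113, 0]) rotate([0, atan2(189, 840), 0]) cube([44, 56, 861]);
translate([485, 113, 0]) mirror([1, 0, 0]) rotate([0, atan2(189, 840), 0]) cube([44, 56, 861]);
translate([0, 1077, 0]) rotate([0, atan2(189, 840), 0]) cube([44, 56, 861]);
translate([485, 1077, 0]) mirror([1, 0, 0]) rotate([0, atan2(189, 840), 0]) cube([44, 56, 861]);


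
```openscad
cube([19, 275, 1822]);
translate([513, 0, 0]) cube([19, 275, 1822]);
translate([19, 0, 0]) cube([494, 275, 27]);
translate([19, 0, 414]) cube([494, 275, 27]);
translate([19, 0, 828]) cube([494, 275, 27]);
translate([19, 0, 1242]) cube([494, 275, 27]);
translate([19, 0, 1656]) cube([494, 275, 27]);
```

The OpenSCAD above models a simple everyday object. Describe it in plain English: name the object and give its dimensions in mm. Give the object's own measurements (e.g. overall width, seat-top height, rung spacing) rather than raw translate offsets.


An open bookshelf. Two side panels, each 19 mm thick, 275 mm deep and 1822 mm tall, stand 532 mm apart (outside-to-outside). Between them sit 5 shelves, each 27 mm thick and 275 mm deep, spanning the full gap between the sides. The bottom shelf rests on the floor (its underside at z = 0) and the clear gap between one shelf's top and the next shelf's underside is 387 mm.


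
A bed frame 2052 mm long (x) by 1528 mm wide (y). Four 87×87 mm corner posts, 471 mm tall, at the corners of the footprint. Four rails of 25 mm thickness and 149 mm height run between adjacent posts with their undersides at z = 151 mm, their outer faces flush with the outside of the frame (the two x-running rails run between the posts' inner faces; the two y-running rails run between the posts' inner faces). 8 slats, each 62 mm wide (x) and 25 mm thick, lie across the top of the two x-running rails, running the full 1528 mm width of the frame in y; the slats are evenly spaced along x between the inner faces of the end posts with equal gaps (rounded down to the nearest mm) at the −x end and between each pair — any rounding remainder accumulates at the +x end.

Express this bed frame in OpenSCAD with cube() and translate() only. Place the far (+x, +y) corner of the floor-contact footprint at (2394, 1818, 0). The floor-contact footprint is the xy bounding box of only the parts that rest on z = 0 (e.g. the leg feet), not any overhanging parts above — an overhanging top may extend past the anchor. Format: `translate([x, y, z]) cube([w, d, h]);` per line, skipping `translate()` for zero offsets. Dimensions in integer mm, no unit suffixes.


// slat z = rail_z + rail_h = 151 + 149 = 300
// slat gap = ⌊(1878 − 8·62) / 9⌋ = 153
translate([342, 290, 0]) cube([87, 87, 471]);
translate([342, 1731, 0]) cube([87, 87, 471]);
translate([2307, 290, 0]) cube([87, 87, 471]);
translate([2307, 1731, 0]) cube([87, 87, 471]);
translate([429, 290, 151]) cube([1878, 25, 149]);
translate([429, 1793, 151]) cube([1878, 25, 149]);
translate([342, 377, 151]) cube([25, 1354, 149]);
translate([2369, 377, 151]) cube([25, 1354, 149]);
translate([582, 290, 300]) cube([62, 1528, 25]);
translate([797, 290, 300]) cube([62, 1528, 25]);
translate([1012, 290, 300]) cube([62, 1528, 25]);
translate([1227, 290, 300]) cube([62, 1528, 25]);
translate([1442, 290, 300]) cube([62, 1528, 25]);
translate([1657, 290, 300]) cube([62, 1528, 25]);
translate([1872, 290, 300]) cube([62, 1528, 25]);
translate([2087, 290, 300]) cube([62, 1528, 25]);


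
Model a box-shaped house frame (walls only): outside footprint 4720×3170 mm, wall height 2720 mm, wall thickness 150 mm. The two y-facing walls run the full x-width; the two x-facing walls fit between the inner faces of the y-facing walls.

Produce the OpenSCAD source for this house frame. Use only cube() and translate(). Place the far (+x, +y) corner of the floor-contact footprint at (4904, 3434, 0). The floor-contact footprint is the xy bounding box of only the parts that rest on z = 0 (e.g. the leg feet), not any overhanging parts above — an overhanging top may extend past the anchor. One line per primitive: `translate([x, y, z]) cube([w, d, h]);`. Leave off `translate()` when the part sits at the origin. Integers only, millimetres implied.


translate([184, 264, 0]) cube([4720, 150, 2720]);
translate([184, 3284, 0]) cube([4720, 150, 2720]);
translate([184, 414, 0]) cube([150, 2870, 2720]);
translate([4754, 414, 0]) cube([150, 2870, 2720]);


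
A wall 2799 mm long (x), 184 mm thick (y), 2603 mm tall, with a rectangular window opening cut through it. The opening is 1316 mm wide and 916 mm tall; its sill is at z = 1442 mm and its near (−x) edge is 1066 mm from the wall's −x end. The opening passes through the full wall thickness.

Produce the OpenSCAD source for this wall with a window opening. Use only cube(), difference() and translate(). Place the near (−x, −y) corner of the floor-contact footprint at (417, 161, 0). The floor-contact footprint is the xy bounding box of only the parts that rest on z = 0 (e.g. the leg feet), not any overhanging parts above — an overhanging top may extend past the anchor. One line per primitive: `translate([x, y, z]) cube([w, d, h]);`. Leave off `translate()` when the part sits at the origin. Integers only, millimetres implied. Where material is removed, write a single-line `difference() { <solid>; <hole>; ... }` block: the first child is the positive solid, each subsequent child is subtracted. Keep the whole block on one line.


difference() { translate([417, 161, 0]) cube([2799, 184, 2603]); translate([1483, 161, 1442]) cube([1316, 184, 916]); }


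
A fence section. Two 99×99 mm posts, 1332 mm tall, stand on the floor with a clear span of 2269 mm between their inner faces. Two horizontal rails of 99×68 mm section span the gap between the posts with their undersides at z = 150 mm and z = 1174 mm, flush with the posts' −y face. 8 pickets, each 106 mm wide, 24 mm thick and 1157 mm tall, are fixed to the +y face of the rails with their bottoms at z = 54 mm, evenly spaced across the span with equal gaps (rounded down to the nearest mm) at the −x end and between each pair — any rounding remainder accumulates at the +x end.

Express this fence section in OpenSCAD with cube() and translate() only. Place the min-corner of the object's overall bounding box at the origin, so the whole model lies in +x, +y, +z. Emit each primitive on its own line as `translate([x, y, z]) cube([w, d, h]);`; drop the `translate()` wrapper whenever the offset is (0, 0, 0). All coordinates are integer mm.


cube([99, 99, 1332]);
translate([2368, 0, 0]) cube([99, 99, 1332]);
translate([99, 0, 150]) cube([2269, 99, 68]);
translate([99, 0, 1174]) cube([2269, 99, 68]);
translate([256, 99, 54]) cube([106, 24, 1157]);
translate([519, 99, 54]) cube([106, 24, 1157]);
translate([782, 99, 54]) cube([106, 24, 1157]);
translate([1045, 99, 54]) cube([106, 24, 1157]);
translate([1308, 99, 54]) cube([106, 24, 1157]);
translate([1571, 99, 54]) cube([106, 24, 1157]);
translate([1834, 99, 54]) cube([106, 24, 1157]);
translate([2097, 99, 54]) cube([106, 24, 1157]);


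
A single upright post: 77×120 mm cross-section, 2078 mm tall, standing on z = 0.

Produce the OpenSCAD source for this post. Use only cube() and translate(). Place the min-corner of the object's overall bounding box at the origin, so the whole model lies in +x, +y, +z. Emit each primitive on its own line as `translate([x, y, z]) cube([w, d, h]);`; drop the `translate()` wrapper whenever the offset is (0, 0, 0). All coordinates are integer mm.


cube([77, 120, 2078]);


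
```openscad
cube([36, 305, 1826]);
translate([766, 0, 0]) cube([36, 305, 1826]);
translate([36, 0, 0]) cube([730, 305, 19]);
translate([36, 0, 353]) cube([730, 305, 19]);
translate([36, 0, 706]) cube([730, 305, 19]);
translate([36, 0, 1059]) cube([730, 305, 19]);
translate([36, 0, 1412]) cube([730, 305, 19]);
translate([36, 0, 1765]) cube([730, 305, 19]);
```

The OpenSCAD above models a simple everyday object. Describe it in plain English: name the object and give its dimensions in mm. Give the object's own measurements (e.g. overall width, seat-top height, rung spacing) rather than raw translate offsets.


An open bookshelf. Two side panels, each 36 mm thick, 305 mm deep and 1826 mm tall, stand 802 mm apart (outside-to-outside). Between them sit 6 shelves, each 19 mm thick and 305 mm deep, spanning the full gap between the sides. The bottom shelf rests on the floor (its underside at z = 0) and the clear gap between one shelf's top and the next shelf's underside is 334 mm.


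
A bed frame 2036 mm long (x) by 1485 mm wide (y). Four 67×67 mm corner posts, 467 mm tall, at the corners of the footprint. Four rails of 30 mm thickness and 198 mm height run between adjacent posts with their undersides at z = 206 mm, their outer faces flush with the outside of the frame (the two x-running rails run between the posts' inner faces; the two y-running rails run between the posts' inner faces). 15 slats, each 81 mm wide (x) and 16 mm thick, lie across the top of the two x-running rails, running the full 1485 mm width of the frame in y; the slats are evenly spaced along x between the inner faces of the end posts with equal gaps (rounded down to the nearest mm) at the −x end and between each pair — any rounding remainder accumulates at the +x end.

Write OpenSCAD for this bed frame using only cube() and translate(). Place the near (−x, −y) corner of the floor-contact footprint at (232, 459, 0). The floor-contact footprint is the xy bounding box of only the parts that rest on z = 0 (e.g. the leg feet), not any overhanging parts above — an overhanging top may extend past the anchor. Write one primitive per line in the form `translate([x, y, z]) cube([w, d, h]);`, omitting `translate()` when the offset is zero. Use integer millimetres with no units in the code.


translate([232, 459, 0]) cube([67, 67, 467]);
translate([232, 1877, 0]) cube([67, 67, 467]);
translate([2201, 459, 0]) cube([67, 67, 467]);
translate([2201, 1877, 0]) cube([67, 67, 467]);
translate([299, 459, 206]) cube([1902, 30, 198]);
translate([299, 1914, 206]) cube([1902, 30, 198]);
translate([232, 526, 206]) cube([30, 1351, 198]);
translate([2238, 526, 206]) cube([30, 1351, 198]);
translate([341, 459, 404]) cube([81, 1485, 16]);
translate([464, 459, 404]) cube([81, 1485, 16]);
translate([587, 459, 404]) cube([81, 1485, 16]);
translate([710, 459, 404]) cube([81, 1485, 16]);
translate([833, 459, 404]) cube([81, 1485, 16]);
translate([956, 459, 404]) cube([81, 1485, 16]);
translate([1079, 459, 404]) cube([81, 1485, 16]);
translate([1202, 459, 404]) cube([81, 1485, 16]);
translate([1325, 459, 404]) cube([81, 1485, 16]);
translate([1448, 459, 404]) cube([81, 1485, 16]);
translate([1571, 459, 404]) cube([81, 1485, 16]);
translate([1694, 459, 404]) cube([81, 1485, 16]);
translate([1817, 459, 404]) cube([81, 1485, 16]);
translate([1940, 459, 404]) cube([81, 1485, 16]);
translate([2063, 459, 404]) cube([81, 1485, 16]);


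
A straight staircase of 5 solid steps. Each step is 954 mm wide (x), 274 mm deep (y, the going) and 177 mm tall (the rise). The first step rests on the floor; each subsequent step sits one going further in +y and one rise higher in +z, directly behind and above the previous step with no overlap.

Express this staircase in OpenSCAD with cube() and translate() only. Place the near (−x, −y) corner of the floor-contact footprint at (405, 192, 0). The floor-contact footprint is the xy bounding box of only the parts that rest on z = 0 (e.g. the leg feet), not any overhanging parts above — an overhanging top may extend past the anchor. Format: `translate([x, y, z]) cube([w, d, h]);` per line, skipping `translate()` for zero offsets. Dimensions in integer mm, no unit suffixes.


translate([405, 192, 0]) cube([954, 274, 177]);
translate([405, 466, 177]) cube([954, 274, 177]);
translate([405, 740, 354]) cube([954, 274, 177]);
translate([405, 1014, 531]) cube([954, 274, 177]);
translate([405, 1288, 708]) cube([954, 274, 177]);


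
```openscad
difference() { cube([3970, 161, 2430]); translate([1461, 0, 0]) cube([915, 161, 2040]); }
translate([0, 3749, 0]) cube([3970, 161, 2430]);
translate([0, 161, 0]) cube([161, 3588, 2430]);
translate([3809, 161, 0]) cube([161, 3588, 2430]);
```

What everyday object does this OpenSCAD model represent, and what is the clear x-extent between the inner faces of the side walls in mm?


A single room. The interior width is 3648 mm.

Four walls enclosing a rectangle with a door in the front wall — a room. Outside width 3970 minus two 161 mm walls gives 3648 mm.


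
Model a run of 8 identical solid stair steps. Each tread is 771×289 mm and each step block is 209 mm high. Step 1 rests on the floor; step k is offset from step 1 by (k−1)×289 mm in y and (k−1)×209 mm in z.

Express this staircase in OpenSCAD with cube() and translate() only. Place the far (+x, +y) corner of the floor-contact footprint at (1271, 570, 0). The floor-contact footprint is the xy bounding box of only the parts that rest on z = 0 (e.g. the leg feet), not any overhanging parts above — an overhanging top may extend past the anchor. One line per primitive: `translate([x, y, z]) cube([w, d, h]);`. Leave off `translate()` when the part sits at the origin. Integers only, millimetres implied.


translate([500, 281, 0]) cube([771, 289, 209]);
translate([500, 570, 209]) cube([771, 289, 209]);
translate([500, 859, 418]) cube([771, 289, 209]);
translate([500, 1148, 627]) cube([771, 289, 209]);
translate([500, 1437, 836]) cube([771, 289, 209]);
translate([500, 1726, 1045]) cube([771, 289, 209]);
translate([500, 2015, 1254]) cube([771, 289, 209]);
translate([500, 2304, 1463]) cube([771, 289, 209]);


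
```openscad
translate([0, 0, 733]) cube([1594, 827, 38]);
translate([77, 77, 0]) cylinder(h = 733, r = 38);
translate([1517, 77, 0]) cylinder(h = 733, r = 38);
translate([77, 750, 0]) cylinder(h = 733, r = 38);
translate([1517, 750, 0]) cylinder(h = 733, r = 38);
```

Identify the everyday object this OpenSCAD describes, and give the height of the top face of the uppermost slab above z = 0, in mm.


A table. The table height is 771 mm.

A 1594×827×38 slab sits at z = 733 on four Ø76 mm round legs — a table. The top surface is at 733 + 38 = 771 mm.


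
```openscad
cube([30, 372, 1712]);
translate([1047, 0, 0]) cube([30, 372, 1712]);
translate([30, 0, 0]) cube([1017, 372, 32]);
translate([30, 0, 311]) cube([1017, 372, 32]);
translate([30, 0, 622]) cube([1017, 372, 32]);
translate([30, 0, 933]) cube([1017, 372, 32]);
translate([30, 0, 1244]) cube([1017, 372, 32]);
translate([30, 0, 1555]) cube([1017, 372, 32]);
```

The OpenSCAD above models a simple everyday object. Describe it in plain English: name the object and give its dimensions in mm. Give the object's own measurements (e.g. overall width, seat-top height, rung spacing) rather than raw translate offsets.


An open bookshelf. Two side panels, each 30 mm thick, 372 mm deep and 1712 mm tall, stand 1077 mm apart (outside-to-outside). Between them sit 6 shelves, each 32 mm thick and 372 mm deep, spanning the full gap between the sides. The bottom shelf rests on the floor (its underside at z = 0) and the clear gap between one shelf's top and the next shelf's underside is 279 mm.


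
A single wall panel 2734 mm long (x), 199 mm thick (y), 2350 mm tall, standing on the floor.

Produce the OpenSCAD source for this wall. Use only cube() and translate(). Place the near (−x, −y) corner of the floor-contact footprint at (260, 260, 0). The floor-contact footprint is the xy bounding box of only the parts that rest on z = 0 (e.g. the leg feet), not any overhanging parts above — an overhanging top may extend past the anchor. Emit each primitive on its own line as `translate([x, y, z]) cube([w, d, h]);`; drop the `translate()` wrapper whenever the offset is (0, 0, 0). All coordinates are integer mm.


translate([260, 260, 0]) cube([2734, 199, 2350]);


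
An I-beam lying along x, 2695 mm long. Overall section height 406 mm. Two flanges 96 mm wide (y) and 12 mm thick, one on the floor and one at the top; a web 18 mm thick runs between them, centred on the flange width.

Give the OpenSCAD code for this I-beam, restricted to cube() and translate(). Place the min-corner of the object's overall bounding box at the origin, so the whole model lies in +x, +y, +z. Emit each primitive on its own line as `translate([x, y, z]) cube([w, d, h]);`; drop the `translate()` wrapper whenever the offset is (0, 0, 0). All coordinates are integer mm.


cube([2695, 96, 12]);
translate([0, 39, 12]) cube([2695, 18, 382]);
translate([0, 0, 394]) cube([2695, 96, 12]);


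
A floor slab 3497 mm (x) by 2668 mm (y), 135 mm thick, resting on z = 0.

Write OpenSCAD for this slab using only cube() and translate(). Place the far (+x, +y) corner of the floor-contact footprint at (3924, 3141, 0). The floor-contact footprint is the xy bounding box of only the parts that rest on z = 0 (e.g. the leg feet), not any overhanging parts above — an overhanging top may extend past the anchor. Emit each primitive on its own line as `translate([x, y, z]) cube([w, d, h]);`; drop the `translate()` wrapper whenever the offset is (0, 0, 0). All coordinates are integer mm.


translate([427, 473, 0]) cube([3497, 2668, 135]);


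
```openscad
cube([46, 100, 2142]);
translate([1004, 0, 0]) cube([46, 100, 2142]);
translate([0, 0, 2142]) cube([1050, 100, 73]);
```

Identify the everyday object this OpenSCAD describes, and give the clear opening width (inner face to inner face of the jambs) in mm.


A door frame. The clear opening width is 958 mm.

Two 2142 mm tall posts with a header on top — a door frame. The left jamb is 46 mm wide at x = 0; the right jamb starts at x = 1004. The clear opening is 1004 − 46 = 958 mm.


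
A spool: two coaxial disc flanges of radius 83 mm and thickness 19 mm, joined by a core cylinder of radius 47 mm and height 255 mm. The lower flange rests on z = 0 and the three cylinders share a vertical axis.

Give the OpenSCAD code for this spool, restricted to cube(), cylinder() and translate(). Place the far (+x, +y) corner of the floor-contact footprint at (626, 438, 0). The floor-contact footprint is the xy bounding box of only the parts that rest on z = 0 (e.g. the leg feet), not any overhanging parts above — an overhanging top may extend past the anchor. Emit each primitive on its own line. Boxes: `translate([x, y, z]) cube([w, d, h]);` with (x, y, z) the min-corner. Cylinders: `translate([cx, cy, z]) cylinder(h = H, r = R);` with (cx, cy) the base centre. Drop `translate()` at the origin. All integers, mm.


translate([543, 355, 0]) cylinder(h = 19, r = 83);
translate([543, 355, 19]) cylinder(h = 255, r = 47);
translate([543, 355, 274]) cylinder(h = 19, r = 83);


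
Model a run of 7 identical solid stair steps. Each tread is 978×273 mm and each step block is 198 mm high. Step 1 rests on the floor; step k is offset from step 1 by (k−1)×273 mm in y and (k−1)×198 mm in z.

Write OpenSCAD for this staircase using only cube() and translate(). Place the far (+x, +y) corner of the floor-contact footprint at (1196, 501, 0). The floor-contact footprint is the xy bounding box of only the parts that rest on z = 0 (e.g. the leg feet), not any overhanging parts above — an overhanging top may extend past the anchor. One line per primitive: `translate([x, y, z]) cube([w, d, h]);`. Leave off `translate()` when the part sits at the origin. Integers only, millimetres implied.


translate([218, 228, 0]) cube([978, 273, 198]);
translate([218, 501, 198]) cube([978, 273, 198]);
translate([218, 774, 396]) cube([978, 273, 198]);
translate([218, 1047, 594]) cube([978, 273, 198]);
translate([218, 1320, 792]) cube([978, 273, 198]);
translate([218, 1593, 990]) cube([978, 273, 198]);
translate([218, 1866, 1188]) cube([978, 273, 198]);


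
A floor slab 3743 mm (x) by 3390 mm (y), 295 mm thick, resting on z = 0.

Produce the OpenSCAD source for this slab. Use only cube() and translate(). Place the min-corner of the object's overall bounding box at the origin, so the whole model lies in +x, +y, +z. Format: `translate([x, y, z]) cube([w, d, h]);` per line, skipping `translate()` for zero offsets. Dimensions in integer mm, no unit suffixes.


cube([3743, 3390, 295]);


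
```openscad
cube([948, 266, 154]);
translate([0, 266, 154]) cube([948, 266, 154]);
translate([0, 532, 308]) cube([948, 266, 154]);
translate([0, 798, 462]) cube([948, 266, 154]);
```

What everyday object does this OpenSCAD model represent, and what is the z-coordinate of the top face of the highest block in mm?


A staircase. The total rise is 616 mm.

4 identical blocks, each offset up and back from the previous — a staircase. Each step is 154 mm tall and there are 4 of them, so the total rise is 4 × 154 = 616 mm.


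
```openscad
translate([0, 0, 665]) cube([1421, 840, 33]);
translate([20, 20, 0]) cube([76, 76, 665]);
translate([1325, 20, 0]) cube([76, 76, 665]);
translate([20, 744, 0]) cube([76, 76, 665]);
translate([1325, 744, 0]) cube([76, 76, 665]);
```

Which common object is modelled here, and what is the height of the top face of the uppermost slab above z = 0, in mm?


A table. The table height is 698 mm.

A 1421×840×33 slab sits at z = 665 on four 76 mm square posts — a table. The top surface is at 665 + 33 = 698 mm.


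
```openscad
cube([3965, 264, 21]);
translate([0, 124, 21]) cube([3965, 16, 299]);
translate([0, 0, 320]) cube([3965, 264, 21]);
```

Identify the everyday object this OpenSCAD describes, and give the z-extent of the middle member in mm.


An I-beam. The web height is 299 mm.

Two wide flanges with a thin centred web — an I-beam. Overall 341 mm minus two 21 mm flanges gives a web of 341 − 2·21 = 299 mm.


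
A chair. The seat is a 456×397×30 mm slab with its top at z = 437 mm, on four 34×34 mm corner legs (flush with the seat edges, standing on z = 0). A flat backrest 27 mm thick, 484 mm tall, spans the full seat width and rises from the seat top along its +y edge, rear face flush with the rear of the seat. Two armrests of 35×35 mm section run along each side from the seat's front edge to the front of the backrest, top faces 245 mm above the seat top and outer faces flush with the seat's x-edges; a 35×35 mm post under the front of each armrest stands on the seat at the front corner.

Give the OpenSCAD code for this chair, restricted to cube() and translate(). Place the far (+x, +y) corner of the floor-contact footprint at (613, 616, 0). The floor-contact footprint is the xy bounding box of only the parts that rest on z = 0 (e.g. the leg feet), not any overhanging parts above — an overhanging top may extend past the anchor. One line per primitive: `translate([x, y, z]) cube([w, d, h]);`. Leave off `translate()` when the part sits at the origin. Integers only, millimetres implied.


// leg_h = 437 - 30 = 407
// arm post h = 245 - 35 = 210
translate([157, 219, 407]) cube([456, 397, 30]);
translate([157, 219, 0]) cube([34, 34, 407]);
translate([579, 219, 0]) cube([34, 34, 407]);
translate([157, 582, 0]) cube([34, 34, 407]);
translate([579, 582, 0]) cube([34, 34, 407]);
translate([157, 589, 437]) cube([456, 27, 484]);
translate([157, 219, 647]) cube([35, 370, 35]);
translate([578, 219, 647]) cube([35, 370, 35]);
translate([157, 219, 437]) cube([35, 35, 210]);
translate([578, 219, 437]) cube([35, 35, 210]);


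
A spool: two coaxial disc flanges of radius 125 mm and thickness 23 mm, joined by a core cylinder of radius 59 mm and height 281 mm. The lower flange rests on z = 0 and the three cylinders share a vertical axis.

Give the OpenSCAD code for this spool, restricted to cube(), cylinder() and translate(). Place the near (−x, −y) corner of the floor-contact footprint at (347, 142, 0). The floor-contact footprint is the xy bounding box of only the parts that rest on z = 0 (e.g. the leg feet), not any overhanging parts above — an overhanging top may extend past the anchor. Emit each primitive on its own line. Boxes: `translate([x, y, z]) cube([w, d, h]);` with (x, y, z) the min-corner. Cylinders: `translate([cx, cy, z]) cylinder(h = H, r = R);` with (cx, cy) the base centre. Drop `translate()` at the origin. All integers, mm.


translate([472, 267, 0]) cylinder(h = 23, r = 125);
translate([472, 267, 23]) cylinder(h = 281, r = 59);
translate([472, 267, 304]) cylinder(h = 23, r = 125);


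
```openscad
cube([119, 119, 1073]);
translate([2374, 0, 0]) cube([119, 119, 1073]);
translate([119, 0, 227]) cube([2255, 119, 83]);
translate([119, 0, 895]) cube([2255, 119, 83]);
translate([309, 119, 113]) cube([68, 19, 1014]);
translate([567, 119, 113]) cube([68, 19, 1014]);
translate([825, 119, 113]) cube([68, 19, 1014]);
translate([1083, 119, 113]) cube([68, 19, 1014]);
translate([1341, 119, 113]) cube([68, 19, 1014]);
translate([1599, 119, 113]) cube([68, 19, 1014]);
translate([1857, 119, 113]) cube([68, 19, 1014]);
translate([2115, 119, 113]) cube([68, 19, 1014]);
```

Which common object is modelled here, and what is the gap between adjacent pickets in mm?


A fence section. The picket gap is 190 mm.

Two posts, two rails, 8 pickets — a fence section. Span 2255 mm holds 8 pickets of 68 mm with 9 equal gaps: ⌊(2255 − 8·68) / 9⌋ = 190 mm.


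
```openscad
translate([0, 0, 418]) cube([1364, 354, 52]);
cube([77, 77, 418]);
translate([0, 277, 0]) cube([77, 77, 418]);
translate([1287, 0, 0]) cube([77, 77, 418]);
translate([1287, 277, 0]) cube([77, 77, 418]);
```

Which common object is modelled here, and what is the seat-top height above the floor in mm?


A bench. The seat-top height is 470 mm.

A long slab on four corner posts — a bench. The slab sits at z = 418 with thickness 52, so the top is 418 + 52 = 470 mm.


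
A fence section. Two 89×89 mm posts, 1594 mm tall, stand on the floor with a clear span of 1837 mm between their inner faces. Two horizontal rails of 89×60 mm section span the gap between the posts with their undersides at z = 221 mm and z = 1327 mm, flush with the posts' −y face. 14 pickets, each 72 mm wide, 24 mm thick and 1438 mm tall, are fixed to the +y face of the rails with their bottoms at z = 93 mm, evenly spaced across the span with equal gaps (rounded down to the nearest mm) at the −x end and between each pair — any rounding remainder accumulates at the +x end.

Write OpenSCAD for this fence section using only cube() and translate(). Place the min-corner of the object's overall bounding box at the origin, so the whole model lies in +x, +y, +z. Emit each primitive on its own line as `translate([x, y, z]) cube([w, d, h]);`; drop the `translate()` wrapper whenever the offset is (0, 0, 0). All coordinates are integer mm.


cube([89, 89, 1594]);
translate([1926, 0, 0]) cube([89, 89, 1594]);
translate([89, 0, 221]) cube([1837, 89, 60]);
translate([89, 0, 1327]) cube([1837, 89, 60]);
translate([144, 89, 93]) cube([72, 24, 1438]);
translate([271, 89, 93]) cube([72, 24, 1438]);
translate([398, 89, 93]) cube([72, 24, 1438]);
translate([525, 89, 93]) cube([72, 24, 1438]);
translate([652, 89, 93]) cube([72, 24, 1438]);
translate([779, 89, 93]) cube([72, 24, 1438]);
translate([906, 89, 93]) cube([72, 24, 1438]);
translate([1033, 89, 93]) cube([72, 24, 1438]);
translate([1160, 89, 93]) cube([72, 24, 1438]);
translate([1287, 89, 93]) cube([72, 24, 1438]);
translate([1414, 89, 93]) cube([72, 24, 1438]);
translate([1541, 89, 93]) cube([72, 24, 1438]);
translate([1668, 89, 93]) cube([72, 24, 1438]);
translate([1795, 89, 93]) cube([72, 24, 1438]);


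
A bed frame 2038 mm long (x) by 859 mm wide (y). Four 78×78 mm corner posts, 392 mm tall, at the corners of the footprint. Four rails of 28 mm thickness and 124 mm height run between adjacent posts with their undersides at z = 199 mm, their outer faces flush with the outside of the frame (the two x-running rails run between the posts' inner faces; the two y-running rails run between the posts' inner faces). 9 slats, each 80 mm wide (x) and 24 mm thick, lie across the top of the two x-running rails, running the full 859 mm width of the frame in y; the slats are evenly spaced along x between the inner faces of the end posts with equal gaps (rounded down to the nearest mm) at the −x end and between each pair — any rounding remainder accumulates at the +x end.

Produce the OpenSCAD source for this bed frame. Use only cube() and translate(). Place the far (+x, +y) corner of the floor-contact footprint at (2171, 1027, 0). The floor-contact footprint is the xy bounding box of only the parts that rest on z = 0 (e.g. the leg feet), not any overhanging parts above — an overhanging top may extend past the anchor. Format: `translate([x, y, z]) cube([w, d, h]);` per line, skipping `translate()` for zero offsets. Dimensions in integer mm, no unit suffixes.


translate([133, 168, 0]) cube([78, 78, 392]);
translate([133, 949, 0]) cube([78, 78, 392]);
translate([2093, 168, 0]) cube([78, 78, 392]);
translate([2093, 949, 0]) cube([78, 78, 392]);
translate([211, 168, 199]) cube([1882, 28, 124]);
translate([211, 999, 199]) cube([1882, 28, 124]);
translate([133, 246, 199]) cube([28, 703, 124]);
translate([2143, 246, 199]) cube([28, 703, 124]);
translate([327, 168, 323]) cube([80, 859, 24]);
translate([523, 168, 323]) cube([80, 859, 24]);
translate([719, 168, 323]) cube([80, 859, 24]);
translate([915, 168, 323]) cube([80, 859, 24]);
translate([1111, 168, 323]) cube([80, 859, 24]);
translate([1307, 168, 323]) cube([80, 859, 24]);
translate([1503, 168, 323]) cube([80, 859, 24]);
translate([1699, 168, 323]) cube([80, 859, 24]);
translate([1895, 168, 323]) cube([80, 859, 24]);


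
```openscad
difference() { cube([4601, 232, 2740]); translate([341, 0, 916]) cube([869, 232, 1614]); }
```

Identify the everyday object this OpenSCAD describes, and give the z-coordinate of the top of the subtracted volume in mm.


A wall with a window opening. The window head height is 2530 mm.

A wall with a rectangular opening subtracted — a window. Sill at z = 916, opening 1614 mm tall, so the head is at 916 + 1614 = 2530 mm.


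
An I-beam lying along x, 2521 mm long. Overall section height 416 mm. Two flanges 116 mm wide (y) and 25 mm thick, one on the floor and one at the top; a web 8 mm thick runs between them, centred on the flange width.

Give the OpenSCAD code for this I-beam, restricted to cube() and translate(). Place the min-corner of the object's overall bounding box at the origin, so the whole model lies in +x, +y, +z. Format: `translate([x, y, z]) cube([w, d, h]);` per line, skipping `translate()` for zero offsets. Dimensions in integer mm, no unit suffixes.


cube([2521, 116, 25]);
translate([0, 54, 25]) cube([2521, 8, 366]);
translate([0, 0, 391]) cube([2521, 116, 25]);


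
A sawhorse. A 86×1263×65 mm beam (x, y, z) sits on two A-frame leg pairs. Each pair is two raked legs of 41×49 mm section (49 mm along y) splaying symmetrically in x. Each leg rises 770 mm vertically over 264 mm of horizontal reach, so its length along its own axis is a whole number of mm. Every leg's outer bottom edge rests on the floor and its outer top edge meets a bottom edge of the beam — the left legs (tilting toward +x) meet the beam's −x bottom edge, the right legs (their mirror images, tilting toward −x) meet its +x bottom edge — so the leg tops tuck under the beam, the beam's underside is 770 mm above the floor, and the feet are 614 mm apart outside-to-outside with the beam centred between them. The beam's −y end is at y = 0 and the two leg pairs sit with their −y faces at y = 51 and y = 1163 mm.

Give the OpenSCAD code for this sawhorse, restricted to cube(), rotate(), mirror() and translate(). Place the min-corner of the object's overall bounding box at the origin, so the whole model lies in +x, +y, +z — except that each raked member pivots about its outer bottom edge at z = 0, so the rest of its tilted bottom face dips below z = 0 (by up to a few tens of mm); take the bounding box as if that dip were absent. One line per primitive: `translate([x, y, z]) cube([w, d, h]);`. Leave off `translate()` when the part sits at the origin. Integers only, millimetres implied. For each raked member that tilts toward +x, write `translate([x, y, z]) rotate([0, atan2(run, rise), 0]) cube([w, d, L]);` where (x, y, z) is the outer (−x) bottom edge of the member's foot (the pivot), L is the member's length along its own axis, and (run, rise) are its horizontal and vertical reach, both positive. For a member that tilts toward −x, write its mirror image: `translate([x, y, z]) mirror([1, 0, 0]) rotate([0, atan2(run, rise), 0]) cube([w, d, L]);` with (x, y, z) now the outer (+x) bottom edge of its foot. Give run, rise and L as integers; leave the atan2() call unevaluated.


translate([264, 0, 770]) cube([86, 1263, 65]);
translate([0, 51, 0]) rotate([0, atan2(264, 770), 0]) cube([41, 49, 814]);
translate([614, 51, 0]) mirror([1, 0, 0]) rotate([0, atan2(264, 770), 0]) cube([41, 49, 814]);
translate([0, 1163, 0]) rotate([0, atan2(264, 770), 0]) cube([41, 49, 814]);
translate([614, 1163, 0]) mirror([1, 0, 0]) rotate([0, atan2(264, 770), 0]) cube([41, 49, 814]);
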